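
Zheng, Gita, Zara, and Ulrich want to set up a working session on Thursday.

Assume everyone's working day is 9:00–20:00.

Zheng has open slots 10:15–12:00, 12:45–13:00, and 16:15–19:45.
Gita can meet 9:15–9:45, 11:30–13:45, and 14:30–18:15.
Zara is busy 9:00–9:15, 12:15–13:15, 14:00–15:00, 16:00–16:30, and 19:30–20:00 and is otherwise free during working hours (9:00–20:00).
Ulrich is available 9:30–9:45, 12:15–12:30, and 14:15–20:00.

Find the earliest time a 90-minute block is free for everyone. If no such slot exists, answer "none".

16:30

Zara free within 09:00–20:00: 09:15–12:15, 13:15–14:00, 15:00–16:00, 16:30–19:30.
Zheng ∩ Gita: 11:30–12:00, 12:45–13:00, 16:15–18:15.
Zheng ∩ Gita ∩ Zara: 11:30–12:00, 16:30–18:15.
Zheng ∩ Gita ∩ Zara ∩ Ulrich: 16:30–18:15.
Windows ≥ 90 min: 16:30–18:15.
Earliest such window starts at 16:30.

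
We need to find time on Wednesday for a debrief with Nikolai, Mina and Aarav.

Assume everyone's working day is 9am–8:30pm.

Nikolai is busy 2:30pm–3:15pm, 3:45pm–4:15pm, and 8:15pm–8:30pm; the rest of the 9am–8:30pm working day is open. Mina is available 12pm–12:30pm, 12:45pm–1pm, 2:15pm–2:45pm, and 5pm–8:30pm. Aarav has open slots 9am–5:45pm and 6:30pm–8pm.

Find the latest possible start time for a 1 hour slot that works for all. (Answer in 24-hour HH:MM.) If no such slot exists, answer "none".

19:00

Nikolai free within 09:00–20:30: 09:00–14:30, 15:15–15:45, 16:15–20:15.
Nikolai ∩ Mina: 12:00–12:30, 12:45–13:00, 14:15–14:30, 17:00–20:15.
Nikolai ∩ Mina ∩ Aarav: 12:00–12:30, 12:45–13:00, 14:15–14:30, 17:00–17:45, 18:30–20:00.
Windows ≥ 60 min: 18:30–20:00.
Latest start in the last window 18:30–20:00 is 20:00 − 60 min = 19:00.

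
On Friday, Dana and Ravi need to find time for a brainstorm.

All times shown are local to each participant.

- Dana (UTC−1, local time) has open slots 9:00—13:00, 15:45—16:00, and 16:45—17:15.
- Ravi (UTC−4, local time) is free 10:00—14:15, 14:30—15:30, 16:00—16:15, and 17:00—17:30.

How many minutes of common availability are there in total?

45 minutes

Dana → UTC: 10:00–14:00, 16:45–17:00, 17:45–18:15.
Ravi → UTC: 14:00–18:15, 18:30–19:30, 20:00–20:15, 21:00–21:30.
Dana ∩ Ravi: 16:45–17:00, 17:45–18:15.
Total common minutes: 15 + 30 = 45.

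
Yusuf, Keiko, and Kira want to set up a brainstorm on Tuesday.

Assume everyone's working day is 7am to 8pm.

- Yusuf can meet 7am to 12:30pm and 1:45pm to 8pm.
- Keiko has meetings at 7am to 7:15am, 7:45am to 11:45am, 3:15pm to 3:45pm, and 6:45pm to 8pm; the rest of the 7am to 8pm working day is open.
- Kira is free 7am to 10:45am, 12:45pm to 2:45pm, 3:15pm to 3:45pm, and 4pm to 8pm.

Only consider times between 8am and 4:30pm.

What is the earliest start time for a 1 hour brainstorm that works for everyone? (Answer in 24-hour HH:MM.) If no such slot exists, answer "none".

Keiko free within 07:00–20:00: 07:15–07:45, 11:45–15:15, 15:45–18:45.
Yusuf ∩ Keiko: 07:15–07:45, 11:45–12:30, 13:45–15:15, 15:45–18:45.
Yusuf ∩ Keiko ∩ Kira: 07:15–07:45, 13:45–14:45, 16:00–18:45.
Restricted to 08:00–16:30: 13:45–14:45, 16:00–16:30.
Windows ≥ 60 min: 13:45–14:45.
Earliest such window starts at 13:45.

13:45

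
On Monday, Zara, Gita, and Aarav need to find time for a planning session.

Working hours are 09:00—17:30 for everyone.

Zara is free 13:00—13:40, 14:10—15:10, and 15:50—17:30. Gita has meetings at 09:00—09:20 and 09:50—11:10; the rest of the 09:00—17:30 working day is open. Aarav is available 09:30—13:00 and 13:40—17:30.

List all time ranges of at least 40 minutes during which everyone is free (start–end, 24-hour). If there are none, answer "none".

14:10–15:10, 15:50–17:30

Gita free within 09:00–17:30: 09:20–09:50, 11:10–17:30.
Zara ∩ Gita: 13:00–13:40, 14:10–15:10, 15:50–17:30.
Zara ∩ Gita ∩ Aarav: 14:10–15:10, 15:50–17:30.
Windows ≥ 40 min: 14:10–15:10, 15:50–17:30.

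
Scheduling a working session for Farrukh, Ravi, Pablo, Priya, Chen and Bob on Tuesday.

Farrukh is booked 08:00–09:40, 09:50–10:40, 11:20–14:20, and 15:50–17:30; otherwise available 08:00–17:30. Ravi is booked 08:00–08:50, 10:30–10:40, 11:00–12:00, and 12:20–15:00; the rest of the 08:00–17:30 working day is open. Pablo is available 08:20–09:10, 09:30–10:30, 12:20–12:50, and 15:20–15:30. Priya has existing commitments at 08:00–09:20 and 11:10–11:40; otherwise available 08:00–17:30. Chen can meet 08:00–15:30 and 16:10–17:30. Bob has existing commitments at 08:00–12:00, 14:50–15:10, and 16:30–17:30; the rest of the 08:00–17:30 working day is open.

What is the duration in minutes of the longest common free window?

Farrukh free within 08:00–17:30: 09:40–09:50, 10:40–11:20, 14:20–15:50.
Ravi free within 08:00–17:30: 08:50–10:30, 10:40–11:00, 12:00–12:20, 15:00–17:30.
Priya free within 08:00–17:30: 09:20–11:10, 11:40–17:30.
Bob free within 08:00–17:30: 12:00–14:50, 15:10–16:30.
Farrukh ∩ Ravi: 09:40–09:50, 10:40–11:00, 15:00–15:50.
Farrukh ∩ Ravi ∩ Pablo: 09:40–09:50, 15:20–15:30.
Farrukh ∩ Ravi ∩ Pablo ∩ Priya: 09:40–09:50, 15:20–15:30.
Farrukh ∩ Ravi ∩ Pablo ∩ Priya ∩ Chen: 09:40–09:50, 15:20–15:30.
Farrukh ∩ Ravi ∩ Pablo ∩ Priya ∩ Chen ∩ Bob: 15:20–15:30.
Single common window of 10 minutes.

10 minutes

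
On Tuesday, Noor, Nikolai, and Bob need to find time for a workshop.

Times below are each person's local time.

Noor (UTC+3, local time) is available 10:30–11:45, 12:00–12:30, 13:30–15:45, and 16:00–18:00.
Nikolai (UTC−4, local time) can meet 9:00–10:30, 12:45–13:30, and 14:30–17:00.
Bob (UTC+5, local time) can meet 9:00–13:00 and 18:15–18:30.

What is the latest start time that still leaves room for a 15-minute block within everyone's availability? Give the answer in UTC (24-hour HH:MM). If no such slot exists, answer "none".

13:15

Noor → UTC: 07:30–08:45, 09:00–09:30, 10:30–12:45, 13:00–15:00.
Nikolai → UTC: 13:00–14:30, 16:45–17:30, 18:30–21:00.
Bob → UTC: 04:00–08:00, 13:15–13:30.
Noor ∩ Nikolai: 13:00–14:30.
Noor ∩ Nikolai ∩ Bob: 13:15–13:30.
Windows ≥ 15 min: 13:15–13:30.
Latest start in the last window 13:15–13:30 is 13:30 − 15 min = 13:15.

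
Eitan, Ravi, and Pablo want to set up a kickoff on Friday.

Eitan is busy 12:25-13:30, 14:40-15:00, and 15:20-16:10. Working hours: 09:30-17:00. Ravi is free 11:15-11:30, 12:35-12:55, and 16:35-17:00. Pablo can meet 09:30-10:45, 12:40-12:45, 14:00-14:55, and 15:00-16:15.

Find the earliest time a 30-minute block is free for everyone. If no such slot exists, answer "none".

none

Eitan free within 09:30–17:00: 09:30–12:25, 13:30–14:40, 15:00–15:20, 16:10–17:00.
Eitan ∩ Ravi: 11:15–11:30, 16:35–17:00.
Eitan ∩ Ravi ∩ Pablo: (none).
Windows ≥ 30 min: (none).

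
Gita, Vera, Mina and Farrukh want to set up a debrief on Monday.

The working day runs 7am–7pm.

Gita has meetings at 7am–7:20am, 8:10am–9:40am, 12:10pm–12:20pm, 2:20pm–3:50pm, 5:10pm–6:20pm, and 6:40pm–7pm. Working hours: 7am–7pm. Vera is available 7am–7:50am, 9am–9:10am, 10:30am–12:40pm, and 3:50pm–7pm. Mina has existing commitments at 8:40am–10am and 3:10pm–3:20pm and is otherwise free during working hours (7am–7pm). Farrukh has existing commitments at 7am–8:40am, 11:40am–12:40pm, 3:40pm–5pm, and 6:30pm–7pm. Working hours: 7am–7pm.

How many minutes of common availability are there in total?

90 minutes

Gita free within 07:00–19:00: 07:20–08:10, 09:40–12:10, 12:20–14:20, 15:50–17:10, 18:20–18:40.
Mina free within 07:00–19:00: 07:00–08:40, 10:00–15:10, 15:20–19:00.
Farrukh free within 07:00–19:00: 08:40–11:40, 12:40–15:40, 17:00–18:30.
Gita ∩ Vera: 07:20–07:50, 10:30–12:10, 12:20–12:40, 15:50–17:10, 18:20–18:40.
Gita ∩ Vera ∩ Mina: 07:20–07:50, 10:30–12:10, 12:20–12:40, 15:50–17:10, 18:20–18:40.
Gita ∩ Vera ∩ Mina ∩ Farrukh: 10:30–11:40, 17:00–17:10, 18:20–18:30.
Total common minutes: 70 + 10 + 10 = 90.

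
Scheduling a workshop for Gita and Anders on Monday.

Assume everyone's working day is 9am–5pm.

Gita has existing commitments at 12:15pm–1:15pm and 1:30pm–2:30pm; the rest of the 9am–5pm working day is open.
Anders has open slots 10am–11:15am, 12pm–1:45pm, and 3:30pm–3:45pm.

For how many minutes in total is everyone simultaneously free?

Gita free within 09:00–17:00: 09:00–12:15, 13:15–13:30, 14:30–17:00.
Gita ∩ Anders: 10:00–11:15, 12:00–12:15, 13:15–13:30, 15:30–15:45.
Total common minutes: 75 + 15 + 15 + 15 = 120.

120 minutes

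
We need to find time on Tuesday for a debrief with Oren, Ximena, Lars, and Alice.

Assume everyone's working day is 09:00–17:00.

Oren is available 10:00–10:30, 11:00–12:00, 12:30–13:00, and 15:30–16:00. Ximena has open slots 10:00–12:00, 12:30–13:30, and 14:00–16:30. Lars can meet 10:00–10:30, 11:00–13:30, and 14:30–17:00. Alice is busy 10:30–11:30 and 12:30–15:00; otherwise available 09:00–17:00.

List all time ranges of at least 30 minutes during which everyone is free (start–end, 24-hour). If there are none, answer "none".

10:00–10:30, 11:30–12:00, 15:30–16:00

Alice free within 09:00–17:00: 09:00–10:30, 11:30–12:30, 15:00–17:00.
Oren ∩ Ximena: 10:00–10:30, 11:00–12:00, 12:30–13:00, 15:30–16:00.
Oren ∩ Ximena ∩ Lars: 10:00–10:30, 11:00–12:00, 12:30–13:00, 15:30–16:00.
Oren ∩ Ximena ∩ Lars ∩ Alice: 10:00–10:30, 11:30–12:00, 15:30–16:00.
Windows ≥ 30 min: 10:00–10:30, 11:30–12:00, 15:30–16:00.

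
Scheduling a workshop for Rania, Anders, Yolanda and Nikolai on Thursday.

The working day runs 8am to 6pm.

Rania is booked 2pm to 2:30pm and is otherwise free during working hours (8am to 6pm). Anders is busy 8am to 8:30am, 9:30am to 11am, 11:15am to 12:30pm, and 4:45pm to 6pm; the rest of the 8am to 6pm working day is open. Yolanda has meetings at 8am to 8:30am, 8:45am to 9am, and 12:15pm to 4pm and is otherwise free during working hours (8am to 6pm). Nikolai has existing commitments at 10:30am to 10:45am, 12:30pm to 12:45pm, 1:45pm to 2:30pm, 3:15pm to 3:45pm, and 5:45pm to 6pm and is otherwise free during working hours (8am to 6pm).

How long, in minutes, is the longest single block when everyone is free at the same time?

45 minutes

Rania free within 08:00–18:00: 08:00–14:00, 14:30–18:00.
Anders free within 08:00–18:00: 08:30–09:30, 11:00–11:15, 12:30–16:45.
Yolanda free within 08:00–18:00: 08:30–08:45, 09:00–12:15, 16:00–18:00.
Nikolai free within 08:00–18:00: 08:00–10:30, 10:45–12:30, 12:45–13:45, 14:30–15:15, 15:45–17:45.
Rania ∩ Anders: 08:30–09:30, 11:00–11:15, 12:30–14:00, 14:30–16:45.
Rania ∩ Anders ∩ Yolanda: 08:30–08:45, 09:00–09:30, 11:00–11:15, 16:00–16:45.
Rania ∩ Anders ∩ Yolanda ∩ Nikolai: 08:30–08:45, 09:00–09:30, 11:00–11:15, 16:00–16:45.
Common window lengths: 15, 30, 15, 45 min; longest is 45.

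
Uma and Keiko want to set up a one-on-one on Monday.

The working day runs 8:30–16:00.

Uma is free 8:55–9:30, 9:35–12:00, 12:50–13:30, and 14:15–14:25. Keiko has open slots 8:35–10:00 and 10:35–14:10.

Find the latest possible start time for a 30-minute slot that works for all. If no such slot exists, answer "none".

13:00

Uma ∩ Keiko: 08:55–09:30, 09:35–10:00, 10:35–12:00, 12:50–13:30.
Windows ≥ 30 min: 08:55–09:30, 10:35–12:00, 12:50–13:30.
Latest start in the last window 12:50–13:30 is 13:30 − 30 min = 13:00.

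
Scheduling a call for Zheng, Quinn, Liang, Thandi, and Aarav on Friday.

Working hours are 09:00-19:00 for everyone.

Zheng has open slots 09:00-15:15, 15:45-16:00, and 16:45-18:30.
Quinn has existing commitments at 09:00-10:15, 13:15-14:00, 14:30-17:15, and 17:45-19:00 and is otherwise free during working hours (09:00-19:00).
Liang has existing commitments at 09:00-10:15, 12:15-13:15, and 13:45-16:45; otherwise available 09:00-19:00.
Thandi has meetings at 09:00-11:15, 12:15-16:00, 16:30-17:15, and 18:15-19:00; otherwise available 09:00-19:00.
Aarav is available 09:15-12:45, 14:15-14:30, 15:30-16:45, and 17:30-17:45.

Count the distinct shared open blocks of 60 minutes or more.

Quinn free within 09:00–19:00: 10:15–13:15, 14:00–14:30, 17:15–17:45.
Liang free within 09:00–19:00: 10:15–12:15, 13:15–13:45, 16:45–19:00.
Thandi free within 09:00–19:00: 11:15–12:15, 16:00–16:30, 17:15–18:15.
Zheng ∩ Quinn: 10:15–13:15, 14:00–14:30, 17:15–17:45.
Zheng ∩ Quinn ∩ Liang: 10:15–12:15, 17:15–17:45.
Zheng ∩ Quinn ∩ Liang ∩ Thandi: 11:15–12:15, 17:15–17:45.
Zheng ∩ Quinn ∩ Liang ∩ Thandi ∩ Aarav: 11:15–12:15, 17:30–17:45.
Windows ≥ 60 min: 11:15–12:15.
That's 1 window.

1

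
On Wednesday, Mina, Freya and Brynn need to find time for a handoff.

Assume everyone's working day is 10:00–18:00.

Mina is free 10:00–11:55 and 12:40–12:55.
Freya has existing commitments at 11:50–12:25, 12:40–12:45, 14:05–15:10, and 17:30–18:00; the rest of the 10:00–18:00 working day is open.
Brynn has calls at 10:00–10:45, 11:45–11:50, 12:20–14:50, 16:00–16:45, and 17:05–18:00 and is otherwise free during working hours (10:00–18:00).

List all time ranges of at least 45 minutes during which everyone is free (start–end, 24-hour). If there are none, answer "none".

10:45–11:45

Freya free within 10:00–18:00: 10:00–11:50, 12:25–12:40, 12:45–14:05, 15:10–17:30.
Brynn free within 10:00–18:00: 10:45–11:45, 11:50–12:20, 14:50–16:00, 16:45–17:05.
Mina ∩ Freya: 10:00–11:50, 12:45–12:55.
Mina ∩ Freya ∩ Brynn: 10:45–11:45.
Windows ≥ 45 min: 10:45–11:45.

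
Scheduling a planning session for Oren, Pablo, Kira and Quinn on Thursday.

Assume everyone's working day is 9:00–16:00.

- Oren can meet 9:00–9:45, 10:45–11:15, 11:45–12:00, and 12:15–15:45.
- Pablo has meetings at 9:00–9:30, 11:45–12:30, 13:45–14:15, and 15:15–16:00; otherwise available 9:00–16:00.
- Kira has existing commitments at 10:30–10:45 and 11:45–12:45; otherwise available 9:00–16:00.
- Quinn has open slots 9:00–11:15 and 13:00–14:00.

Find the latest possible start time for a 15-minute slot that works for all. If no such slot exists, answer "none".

13:30

Pablo free within 09:00–16:00: 09:30–11:45, 12:30–13:45, 14:15–15:15.
Kira free within 09:00–16:00: 09:00–10:30, 10:45–11:45, 12:45–16:00.
Oren ∩ Pablo: 09:30–09:45, 10:45–11:15, 12:30–13:45, 14:15–15:15.
Oren ∩ Pablo ∩ Kira: 09:30–09:45, 10:45–11:15, 12:45–13:45, 14:15–15:15.
Oren ∩ Pablo ∩ Kira ∩ Quinn: 09:30–09:45, 10:45–11:15, 13:00–13:45.
Windows ≥ 15 min: 09:30–09:45, 10:45–11:15, 13:00–13:45.
Latest start in the last window 13:00–13:45 is 13:45 − 15 min = 13:30.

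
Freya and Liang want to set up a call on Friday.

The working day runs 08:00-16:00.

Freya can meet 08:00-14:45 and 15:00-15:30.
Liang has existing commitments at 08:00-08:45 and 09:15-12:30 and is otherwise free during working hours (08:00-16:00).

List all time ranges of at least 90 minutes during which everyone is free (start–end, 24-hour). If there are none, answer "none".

12:30–14:45

Liang free within 08:00–16:00: 08:45–09:15, 12:30–16:00.
Freya ∩ Liang: 08:45–09:15, 12:30–14:45, 15:00–15:30.
Windows ≥ 90 min: 12:30–14:45.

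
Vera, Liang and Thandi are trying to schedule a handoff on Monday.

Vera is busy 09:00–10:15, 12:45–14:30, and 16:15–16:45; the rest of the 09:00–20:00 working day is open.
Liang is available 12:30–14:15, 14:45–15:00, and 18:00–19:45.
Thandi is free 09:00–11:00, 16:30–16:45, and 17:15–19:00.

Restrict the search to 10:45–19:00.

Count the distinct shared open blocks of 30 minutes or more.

1

Vera free within 09:00–20:00: 10:15–12:45, 14:30–16:15, 16:45–20:00.
Vera ∩ Liang: 12:30–12:45, 14:45–15:00, 18:00–19:45.
Vera ∩ Liang ∩ Thandi: 18:00–19:00.
Restricted to 10:45–19:00: 18:00–19:00.
Windows ≥ 30 min: 18:00–19:00.
That's 1 window.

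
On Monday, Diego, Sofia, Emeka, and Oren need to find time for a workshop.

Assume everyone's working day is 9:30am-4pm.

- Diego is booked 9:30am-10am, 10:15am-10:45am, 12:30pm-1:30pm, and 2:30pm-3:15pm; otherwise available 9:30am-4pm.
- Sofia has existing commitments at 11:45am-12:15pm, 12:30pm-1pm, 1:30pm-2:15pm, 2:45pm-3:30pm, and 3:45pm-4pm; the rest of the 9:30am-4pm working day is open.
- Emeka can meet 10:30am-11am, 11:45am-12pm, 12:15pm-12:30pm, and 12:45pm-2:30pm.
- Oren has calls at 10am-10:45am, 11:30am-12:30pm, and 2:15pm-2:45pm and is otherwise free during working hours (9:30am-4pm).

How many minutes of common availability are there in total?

Diego free within 09:30–16:00: 10:00–10:15, 10:45–12:30, 13:30–14:30, 15:15–16:00.
Sofia free within 09:30–16:00: 09:30–11:45, 12:15–12:30, 13:00–13:30, 14:15–14:45, 15:30–15:45.
Oren free within 09:30–16:00: 09:30–10:00, 10:45–11:30, 12:30–14:15, 14:45–16:00.
Diego ∩ Sofia: 10:00–10:15, 10:45–11:45, 12:15–12:30, 14:15–14:30, 15:30–15:45.
Diego ∩ Sofia ∩ Emeka: 10:45–11:00, 12:15–12:30, 14:15–14:30.
Diego ∩ Sofia ∩ Emeka ∩ Oren: 10:45–11:00.
Total common minutes: 15.

15 minutes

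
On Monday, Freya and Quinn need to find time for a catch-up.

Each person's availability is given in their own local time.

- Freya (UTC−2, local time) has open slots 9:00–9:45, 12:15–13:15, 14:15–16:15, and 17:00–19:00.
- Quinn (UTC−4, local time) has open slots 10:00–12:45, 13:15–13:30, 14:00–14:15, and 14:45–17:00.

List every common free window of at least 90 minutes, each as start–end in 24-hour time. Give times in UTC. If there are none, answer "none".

Freya → UTC: 11:00–11:45, 14:15–15:15, 16:15–18:15, 19:00–21:00.
Quinn → UTC: 14:00–16:45, 17:15–17:30, 18:00–18:15, 18:45–21:00.
Freya ∩ Quinn: 14:15–15:15, 16:15–16:45, 17:15–17:30, 18:00–18:15, 19:00–21:00.
Windows ≥ 90 min: 19:00–21:00.

19:00–21:00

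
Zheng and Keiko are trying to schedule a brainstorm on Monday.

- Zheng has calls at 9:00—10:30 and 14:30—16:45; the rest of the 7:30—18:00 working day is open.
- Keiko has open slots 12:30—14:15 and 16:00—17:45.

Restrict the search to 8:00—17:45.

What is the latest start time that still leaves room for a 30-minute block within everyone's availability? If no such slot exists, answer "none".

Zheng free within 07:30–18:00: 07:30–09:00, 10:30–14:30, 16:45–18:00.
Zheng ∩ Keiko: 12:30–14:15, 16:45–17:45.
Restricted to 08:00–17:45: 12:30–14:15, 16:45–17:45.
Windows ≥ 30 min: 12:30–14:15, 16:45–17:45.
Latest start in the last window 16:45–17:45 is 17:45 − 30 min = 17:15.

17:15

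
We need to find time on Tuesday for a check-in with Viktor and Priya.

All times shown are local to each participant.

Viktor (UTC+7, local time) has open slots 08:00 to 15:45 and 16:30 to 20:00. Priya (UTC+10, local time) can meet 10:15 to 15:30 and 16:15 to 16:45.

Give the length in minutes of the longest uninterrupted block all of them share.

270 minutes

Viktor → UTC: 01:00–08:45, 09:30–13:00.
Priya → UTC: 00:15–05:30, 06:15–06:45.
Viktor ∩ Priya: 01:00–05:30, 06:15–06:45.
Common window lengths: 270, 30 min; longest is 270.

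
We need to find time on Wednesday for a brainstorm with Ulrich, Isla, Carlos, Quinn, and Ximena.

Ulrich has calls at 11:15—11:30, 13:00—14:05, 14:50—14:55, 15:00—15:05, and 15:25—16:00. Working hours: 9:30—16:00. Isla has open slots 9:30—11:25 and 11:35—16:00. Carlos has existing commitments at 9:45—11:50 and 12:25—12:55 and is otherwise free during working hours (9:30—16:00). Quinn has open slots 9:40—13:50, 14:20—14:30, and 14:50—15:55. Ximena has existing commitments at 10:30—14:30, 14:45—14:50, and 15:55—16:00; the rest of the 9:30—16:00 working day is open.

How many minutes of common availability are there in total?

30 minutes

Ulrich free within 09:30–16:00: 09:30–11:15, 11:30–13:00, 14:05–14:50, 14:55–15:00, 15:05–15:25.
Carlos free within 09:30–16:00: 09:30–09:45, 11:50–12:25, 12:55–16:00.
Ximena free within 09:30–16:00: 09:30–10:30, 14:30–14:45, 14:50–15:55.
Ulrich ∩ Isla: 09:30–11:15, 11:35–13:00, 14:05–14:50, 14:55–15:00, 15:05–15:25.
Ulrich ∩ Isla ∩ Carlos: 09:30–09:45, 11:50–12:25, 12:55–13:00, 14:05–14:50, 14:55–15:00, 15:05–15:25.
Ulrich ∩ Isla ∩ Carlos ∩ Quinn: 09:40–09:45, 11:50–12:25, 12:55–13:00, 14:20–14:30, 14:55–15:00, 15:05–15:25.
Ulrich ∩ Isla ∩ Carlos ∩ Quinn ∩ Ximena: 09:40–09:45, 14:55–15:00, 15:05–15:25.
Total common minutes: 5 + 5 + 20 = 30.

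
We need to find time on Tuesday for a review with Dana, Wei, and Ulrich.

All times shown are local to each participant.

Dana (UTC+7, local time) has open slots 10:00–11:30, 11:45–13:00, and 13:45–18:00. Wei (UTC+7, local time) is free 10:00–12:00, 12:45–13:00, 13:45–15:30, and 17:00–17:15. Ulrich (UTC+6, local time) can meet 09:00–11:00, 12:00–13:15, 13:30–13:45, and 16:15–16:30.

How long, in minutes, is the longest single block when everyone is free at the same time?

90 minutes

Dana → UTC: 03:00–04:30, 04:45–06:00, 06:45–11:00.
Wei → UTC: 03:00–05:00, 05:45–06:00, 06:45–08:30, 10:00–10:15.
Ulrich → UTC: 03:00–05:00, 06:00–07:15, 07:30–07:45, 10:15–10:30.
Dana ∩ Wei: 03:00–04:30, 04:45–05:00, 05:45–06:00, 06:45–08:30, 10:00–10:15.
Dana ∩ Wei ∩ Ulrich: 03:00–04:30, 04:45–05:00, 06:45–07:15, 07:30–07:45.
Common window lengths: 90, 15, 30, 15 min; longest is 90.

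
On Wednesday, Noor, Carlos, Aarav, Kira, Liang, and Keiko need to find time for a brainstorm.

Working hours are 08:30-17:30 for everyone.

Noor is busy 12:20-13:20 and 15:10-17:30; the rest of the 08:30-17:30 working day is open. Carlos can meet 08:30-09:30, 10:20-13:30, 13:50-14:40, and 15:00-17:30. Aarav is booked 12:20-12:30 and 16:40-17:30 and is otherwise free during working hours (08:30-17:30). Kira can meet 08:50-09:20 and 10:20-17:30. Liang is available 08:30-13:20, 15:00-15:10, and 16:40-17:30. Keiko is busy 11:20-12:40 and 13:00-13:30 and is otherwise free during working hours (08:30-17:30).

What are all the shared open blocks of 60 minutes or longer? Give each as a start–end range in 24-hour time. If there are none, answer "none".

10:20–11:20

Noor free within 08:30–17:30: 08:30–12:20, 13:20–15:10.
Aarav free within 08:30–17:30: 08:30–12:20, 12:30–16:40.
Keiko free within 08:30–17:30: 08:30–11:20, 12:40–13:00, 13:30–17:30.
Noor ∩ Carlos: 08:30–09:30, 10:20–12:20, 13:20–13:30, 13:50–14:40, 15:00–15:10.
Noor ∩ Carlos ∩ Aarav: 08:30–09:30, 10:20–12:20, 13:20–13:30, 13:50–14:40, 15:00–15:10.
Noor ∩ Carlos ∩ Aarav ∩ Kira: 08:50–09:20, 10:20–12:20, 13:20–13:30, 13:50–14:40, 15:00–15:10.
Noor ∩ Carlos ∩ Aarav ∩ Kira ∩ Liang: 08:50–09:20, 10:20–12:20, 15:00–15:10.
Noor ∩ Carlos ∩ Aarav ∩ Kira ∩ Liang ∩ Keiko: 08:50–09:20, 10:20–11:20, 15:00–15:10.
Windows ≥ 60 min: 10:20–11:20.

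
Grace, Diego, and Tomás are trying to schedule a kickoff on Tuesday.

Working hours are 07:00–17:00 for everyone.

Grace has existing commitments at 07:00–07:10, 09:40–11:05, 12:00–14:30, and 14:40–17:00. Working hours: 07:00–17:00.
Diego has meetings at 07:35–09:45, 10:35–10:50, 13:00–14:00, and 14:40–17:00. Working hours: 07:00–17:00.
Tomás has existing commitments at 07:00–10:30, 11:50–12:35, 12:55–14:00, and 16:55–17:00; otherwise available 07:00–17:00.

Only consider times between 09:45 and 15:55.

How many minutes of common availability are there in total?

55 minutes

Grace free within 07:00–17:00: 07:10–09:40, 11:05–12:00, 14:30–14:40.
Diego free within 07:00–17:00: 07:00–07:35, 09:45–10:35, 10:50–13:00, 14:00–14:40.
Tomás free within 07:00–17:00: 10:30–11:50, 12:35–12:55, 14:00–16:55.
Grace ∩ Diego: 07:10–07:35, 11:05–12:00, 14:30–14:40.
Grace ∩ Diego ∩ Tomás: 11:05–11:50, 14:30–14:40.
Restricted to 09:45–15:55: 11:05–11:50, 14:30–14:40.
Total common minutes: 45 + 10 = 55.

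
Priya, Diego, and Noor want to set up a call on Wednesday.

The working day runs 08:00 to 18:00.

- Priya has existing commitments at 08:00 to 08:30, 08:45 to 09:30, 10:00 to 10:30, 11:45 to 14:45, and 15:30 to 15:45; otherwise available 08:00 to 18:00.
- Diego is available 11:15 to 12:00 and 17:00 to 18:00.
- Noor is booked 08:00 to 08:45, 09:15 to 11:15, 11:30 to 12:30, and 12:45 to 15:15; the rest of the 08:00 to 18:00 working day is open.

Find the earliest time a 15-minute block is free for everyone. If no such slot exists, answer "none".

Priya free within 08:00–18:00: 08:30–08:45, 09:30–10:00, 10:30–11:45, 14:45–15:30, 15:45–18:00.
Noor free within 08:00–18:00: 08:45–09:15, 11:15–11:30, 12:30–12:45, 15:15–18:00.
Priya ∩ Diego: 11:15–11:45, 17:00–18:00.
Priya ∩ Diego ∩ Noor: 11:15–11:30, 17:00–18:00.
Windows ≥ 15 min: 11:15–11:30, 17:00–18:00.
Earliest such window starts at 11:15.

11:15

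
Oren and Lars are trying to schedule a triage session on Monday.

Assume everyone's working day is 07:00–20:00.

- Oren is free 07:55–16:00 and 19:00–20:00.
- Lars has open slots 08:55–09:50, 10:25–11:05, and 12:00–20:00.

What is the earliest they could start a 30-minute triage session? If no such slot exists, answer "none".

08:55

Oren ∩ Lars: 08:55–09:50, 10:25–11:05, 12:00–16:00, 19:00–20:00.
Windows ≥ 30 min: 08:55–09:50, 10:25–11:05, 12:00–16:00, 19:00–20:00.
Earliest such window starts at 08:55.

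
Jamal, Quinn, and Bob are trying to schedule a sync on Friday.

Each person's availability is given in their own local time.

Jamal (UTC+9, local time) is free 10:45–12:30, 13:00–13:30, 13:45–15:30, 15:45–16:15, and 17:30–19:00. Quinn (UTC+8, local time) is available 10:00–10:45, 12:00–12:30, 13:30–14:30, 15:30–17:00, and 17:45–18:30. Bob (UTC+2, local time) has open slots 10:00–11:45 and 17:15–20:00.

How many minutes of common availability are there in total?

Jamal → UTC: 01:45–03:30, 04:00–04:30, 04:45–06:30, 06:45–07:15, 08:30–10:00.
Quinn → UTC: 02:00–02:45, 04:00–04:30, 05:30–06:30, 07:30–09:00, 09:45–10:30.
Bob → UTC: 08:00–09:45, 15:15–18:00.
Jamal ∩ Quinn: 02:00–02:45, 04:00–04:30, 05:30–06:30, 08:30–09:00, 09:45–10:00.
Jamal ∩ Quinn ∩ Bob: 08:30–09:00.
Total common minutes: 30.

30 minutes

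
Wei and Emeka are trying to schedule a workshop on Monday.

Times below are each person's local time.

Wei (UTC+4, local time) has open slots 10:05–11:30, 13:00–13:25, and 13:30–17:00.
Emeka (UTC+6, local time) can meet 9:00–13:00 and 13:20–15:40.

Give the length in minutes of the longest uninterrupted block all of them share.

55 minutes

Wei → UTC: 06:05–07:30, 09:00–09:25, 09:30–13:00.
Emeka → UTC: 03:00–07:00, 07:20–09:40.
Wei ∩ Emeka: 06:05–07:00, 07:20–07:30, 09:00–09:25, 09:30–09:40.
Common window lengths: 55, 10, 25, 10 min; longest is 55.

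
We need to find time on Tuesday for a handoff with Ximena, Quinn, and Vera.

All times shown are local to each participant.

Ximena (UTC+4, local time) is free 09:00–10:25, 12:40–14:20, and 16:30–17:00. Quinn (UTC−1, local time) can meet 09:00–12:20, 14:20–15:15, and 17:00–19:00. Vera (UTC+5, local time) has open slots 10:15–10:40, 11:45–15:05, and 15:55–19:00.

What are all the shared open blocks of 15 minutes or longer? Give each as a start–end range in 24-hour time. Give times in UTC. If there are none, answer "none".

Ximena → UTC: 05:00–06:25, 08:40–10:20, 12:30–13:00.
Quinn → UTC: 10:00–13:20, 15:20–16:15, 18:00–20:00.
Vera → UTC: 05:15–05:40, 06:45–10:05, 10:55–14:00.
Ximena ∩ Quinn: 10:00–10:20, 12:30–13:00.
Ximena ∩ Quinn ∩ Vera: 10:00–10:05, 12:30–13:00.
Windows ≥ 15 min: 12:30–13:00.

12:30–13:00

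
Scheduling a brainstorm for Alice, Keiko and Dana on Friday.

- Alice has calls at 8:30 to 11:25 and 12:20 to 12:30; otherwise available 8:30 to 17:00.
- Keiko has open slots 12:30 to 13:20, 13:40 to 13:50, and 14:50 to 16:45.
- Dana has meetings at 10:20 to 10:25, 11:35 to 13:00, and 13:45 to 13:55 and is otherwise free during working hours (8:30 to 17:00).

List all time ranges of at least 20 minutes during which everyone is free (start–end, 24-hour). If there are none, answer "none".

Alice free within 08:30–17:00: 11:25–12:20, 12:30–17:00.
Dana free within 08:30–17:00: 08:30–10:20, 10:25–11:35, 13:00–13:45, 13:55–17:00.
Alice ∩ Keiko: 12:30–13:20, 13:40–13:50, 14:50–16:45.
Alice ∩ Keiko ∩ Dana: 13:00–13:20, 13:40–13:45, 14:50–16:45.
Windows ≥ 20 min: 13:00–13:20, 14:50–16:45.

13:00–13:20, 14:50–16:45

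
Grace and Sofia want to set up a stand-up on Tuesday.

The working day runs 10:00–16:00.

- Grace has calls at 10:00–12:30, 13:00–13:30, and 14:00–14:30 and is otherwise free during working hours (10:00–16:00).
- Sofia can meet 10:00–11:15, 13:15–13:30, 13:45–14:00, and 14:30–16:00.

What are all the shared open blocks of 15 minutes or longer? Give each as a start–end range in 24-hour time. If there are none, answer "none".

13:45–14:00, 14:30–16:00

Grace free within 10:00–16:00: 12:30–13:00, 13:30–14:00, 14:30–16:00.
Grace ∩ Sofia: 13:45–14:00, 14:30–16:00.
Windows ≥ 15 min: 13:45–14:00, 14:30–16:00.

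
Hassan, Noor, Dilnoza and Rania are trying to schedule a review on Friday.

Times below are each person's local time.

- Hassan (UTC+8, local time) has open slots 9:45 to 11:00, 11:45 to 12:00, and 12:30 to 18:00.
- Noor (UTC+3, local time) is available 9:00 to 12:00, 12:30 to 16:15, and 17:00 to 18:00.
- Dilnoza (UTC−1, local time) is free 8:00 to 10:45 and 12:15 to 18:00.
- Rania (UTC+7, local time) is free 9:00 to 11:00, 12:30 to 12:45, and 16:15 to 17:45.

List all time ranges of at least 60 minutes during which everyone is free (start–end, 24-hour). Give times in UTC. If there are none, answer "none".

Hassan → UTC: 01:45–03:00, 03:45–04:00, 04:30–10:00.
Noor → UTC: 06:00–09:00, 09:30–13:15, 14:00–15:00.
Dilnoza → UTC: 09:00–11:45, 13:15–19:00.
Rania → UTC: 02:00–04:00, 05:30–05:45, 09:15–10:45.
Hassan ∩ Noor: 06:00–09:00, 09:30–10:00.
Hassan ∩ Noor ∩ Dilnoza: 09:30–10:00.
Hassan ∩ Noor ∩ Dilnoza ∩ Rania: 09:30–10:00.
Windows ≥ 60 min: (none).

none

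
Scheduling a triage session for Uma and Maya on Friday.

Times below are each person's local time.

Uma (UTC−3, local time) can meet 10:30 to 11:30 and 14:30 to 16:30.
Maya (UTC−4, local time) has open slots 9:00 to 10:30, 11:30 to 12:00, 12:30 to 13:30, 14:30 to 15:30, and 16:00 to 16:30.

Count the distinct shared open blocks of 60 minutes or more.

2

Uma → UTC: 13:30–14:30, 17:30–19:30.
Maya → UTC: 13:00–14:30, 15:30–16:00, 16:30–17:30, 18:30–19:30, 20:00–20:30.
Uma ∩ Maya: 13:30–14:30, 18:30–19:30.
Windows ≥ 60 min: 13:30–14:30, 18:30–19:30.
That's 2 windows.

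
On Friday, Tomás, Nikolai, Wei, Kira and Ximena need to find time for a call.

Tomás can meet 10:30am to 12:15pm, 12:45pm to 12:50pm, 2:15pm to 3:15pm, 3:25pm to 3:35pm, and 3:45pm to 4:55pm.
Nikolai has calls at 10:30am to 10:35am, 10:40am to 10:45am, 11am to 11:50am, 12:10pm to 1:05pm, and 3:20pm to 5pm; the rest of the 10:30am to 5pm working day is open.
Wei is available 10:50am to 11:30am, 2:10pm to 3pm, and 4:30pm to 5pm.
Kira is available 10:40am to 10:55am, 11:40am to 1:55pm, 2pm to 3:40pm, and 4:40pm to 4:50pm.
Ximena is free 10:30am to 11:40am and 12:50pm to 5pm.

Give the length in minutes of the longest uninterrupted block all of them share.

Nikolai free within 10:30–17:00: 10:35–10:40, 10:45–11:00, 11:50–12:10, 13:05–15:20.
Tomás ∩ Nikolai: 10:35–10:40, 10:45–11:00, 11:50–12:10, 14:15–15:15.
Tomás ∩ Nikolai ∩ Wei: 10:50–11:00, 14:15–15:00.
Tomás ∩ Nikolai ∩ Wei ∩ Kira: 10:50–10:55, 14:15–15:00.
Tomás ∩ Nikolai ∩ Wei ∩ Kira ∩ Ximena: 10:50–10:55, 14:15–15:00.
Common window lengths: 5, 45 min; longest is 45.

45 minutes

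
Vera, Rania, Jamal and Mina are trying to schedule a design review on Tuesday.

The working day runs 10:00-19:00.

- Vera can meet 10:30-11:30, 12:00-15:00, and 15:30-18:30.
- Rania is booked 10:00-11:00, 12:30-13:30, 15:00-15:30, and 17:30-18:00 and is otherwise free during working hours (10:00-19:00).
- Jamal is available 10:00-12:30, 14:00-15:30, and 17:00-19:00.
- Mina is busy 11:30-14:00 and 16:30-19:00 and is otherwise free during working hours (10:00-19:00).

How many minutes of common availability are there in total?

90 minutes

Rania free within 10:00–19:00: 11:00–12:30, 13:30–15:00, 15:30–17:30, 18:00–19:00.
Mina free within 10:00–19:00: 10:00–11:30, 14:00–16:30.
Vera ∩ Rania: 11:00–11:30, 12:00–12:30, 13:30–15:00, 15:30–17:30, 18:00–18:30.
Vera ∩ Rania ∩ Jamal: 11:00–11:30, 12:00–12:30, 14:00–15:00, 17:00–17:30, 18:00–18:30.
Vera ∩ Rania ∩ Jamal ∩ Mina: 11:00–11:30, 14:00–15:00.
Total common minutes: 30 + 60 = 90.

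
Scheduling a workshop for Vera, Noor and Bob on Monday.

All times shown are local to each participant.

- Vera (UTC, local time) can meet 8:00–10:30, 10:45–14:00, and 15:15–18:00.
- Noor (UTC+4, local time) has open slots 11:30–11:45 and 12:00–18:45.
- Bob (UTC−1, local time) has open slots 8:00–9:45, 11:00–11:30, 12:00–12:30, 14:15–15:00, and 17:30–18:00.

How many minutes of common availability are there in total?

Vera → UTC: 08:00–10:30, 10:45–14:00, 15:15–18:00.
Noor → UTC: 07:30–07:45, 08:00–14:45.
Bob → UTC: 09:00–10:45, 12:00–12:30, 13:00–13:30, 15:15–16:00, 18:30–19:00.
Vera ∩ Noor: 08:00–10:30, 10:45–14:00.
Vera ∩ Noor ∩ Bob: 09:00–10:30, 12:00–12:30, 13:00–13:30.
Total common minutes: 90 + 30 + 30 = 150.

150 minutes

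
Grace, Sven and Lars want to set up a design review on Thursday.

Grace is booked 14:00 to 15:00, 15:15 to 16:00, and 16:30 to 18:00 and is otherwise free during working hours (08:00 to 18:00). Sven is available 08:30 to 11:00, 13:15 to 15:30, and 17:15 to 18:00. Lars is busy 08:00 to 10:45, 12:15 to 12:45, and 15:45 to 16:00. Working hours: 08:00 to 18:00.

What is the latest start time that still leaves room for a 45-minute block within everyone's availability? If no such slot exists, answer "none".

13:15

Grace free within 08:00–18:00: 08:00–14:00, 15:00–15:15, 16:00–16:30.
Lars free within 08:00–18:00: 10:45–12:15, 12:45–15:45, 16:00–18:00.
Grace ∩ Sven: 08:30–11:00, 13:15–14:00, 15:00–15:15.
Grace ∩ Sven ∩ Lars: 10:45–11:00, 13:15–14:00, 15:00–15:15.
Windows ≥ 45 min: 13:15–14:00.
Latest start in the last window 13:15–14:00 is 14:00 − 45 min = 13:15.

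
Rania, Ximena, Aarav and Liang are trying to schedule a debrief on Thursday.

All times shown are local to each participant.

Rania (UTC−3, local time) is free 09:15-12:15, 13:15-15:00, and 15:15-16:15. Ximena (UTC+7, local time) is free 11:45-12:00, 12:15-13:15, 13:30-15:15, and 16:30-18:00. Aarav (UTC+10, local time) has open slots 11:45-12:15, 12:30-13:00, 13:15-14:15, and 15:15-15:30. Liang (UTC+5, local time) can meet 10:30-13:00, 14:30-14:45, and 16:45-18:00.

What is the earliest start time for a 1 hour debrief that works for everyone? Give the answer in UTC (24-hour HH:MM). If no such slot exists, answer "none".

none

Rania → UTC: 12:15–15:15, 16:15–18:00, 18:15–19:15.
Ximena → UTC: 04:45–05:00, 05:15–06:15, 06:30–08:15, 09:30–11:00.
Aarav → UTC: 01:45–02:15, 02:30–03:00, 03:15–04:15, 05:15–05:30.
Liang → UTC: 05:30–08:00, 09:30–09:45, 11:45–13:00.
Rania ∩ Ximena: (none).
Rania ∩ Ximena ∩ Aarav: (none).
Rania ∩ Ximena ∩ Aarav ∩ Liang: (none).
Windows ≥ 60 min: (none).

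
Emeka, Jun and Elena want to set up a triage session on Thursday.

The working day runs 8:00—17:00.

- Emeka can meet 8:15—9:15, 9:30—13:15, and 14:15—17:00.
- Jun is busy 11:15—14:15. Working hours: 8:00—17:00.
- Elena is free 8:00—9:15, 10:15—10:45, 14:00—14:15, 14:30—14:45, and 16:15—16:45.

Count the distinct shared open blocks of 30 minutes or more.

Jun free within 08:00–17:00: 08:00–11:15, 14:15–17:00.
Emeka ∩ Jun: 08:15–09:15, 09:30–11:15, 14:15–17:00.
Emeka ∩ Jun ∩ Elena: 08:15–09:15, 10:15–10:45, 14:30–14:45, 16:15–16:45.
Windows ≥ 30 min: 08:15–09:15, 10:15–10:45, 16:15–16:45.
That's 3 windows.

3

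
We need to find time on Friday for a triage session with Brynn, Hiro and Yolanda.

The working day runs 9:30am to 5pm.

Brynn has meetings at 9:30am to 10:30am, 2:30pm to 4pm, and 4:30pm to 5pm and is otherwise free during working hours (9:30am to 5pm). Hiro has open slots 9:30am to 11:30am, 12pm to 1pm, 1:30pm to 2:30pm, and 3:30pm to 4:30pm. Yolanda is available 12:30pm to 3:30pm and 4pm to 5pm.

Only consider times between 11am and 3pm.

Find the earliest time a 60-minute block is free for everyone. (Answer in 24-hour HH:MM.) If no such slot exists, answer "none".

13:30

Brynn free within 09:30–17:00: 10:30–14:30, 16:00–16:30.
Brynn ∩ Hiro: 10:30–11:30, 12:00–13:00, 13:30–14:30, 16:00–16:30.
Brynn ∩ Hiro ∩ Yolanda: 12:30–13:00, 13:30–14:30, 16:00–16:30.
Restricted to 11:00–15:00: 12:30–13:00, 13:30–14:30.
Windows ≥ 60 min: 13:30–14:30.
Earliest such window starts at 13:30.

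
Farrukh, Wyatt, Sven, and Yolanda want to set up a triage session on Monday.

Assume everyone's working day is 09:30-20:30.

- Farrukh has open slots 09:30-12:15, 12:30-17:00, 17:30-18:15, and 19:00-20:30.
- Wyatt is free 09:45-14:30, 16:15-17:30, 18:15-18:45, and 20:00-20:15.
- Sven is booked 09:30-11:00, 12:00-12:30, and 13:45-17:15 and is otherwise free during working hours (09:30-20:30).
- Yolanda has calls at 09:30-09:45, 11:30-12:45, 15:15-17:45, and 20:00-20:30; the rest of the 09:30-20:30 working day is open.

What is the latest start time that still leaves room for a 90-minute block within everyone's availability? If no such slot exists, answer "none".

Sven free within 09:30–20:30: 11:00–12:00, 12:30–13:45, 17:15–20:30.
Yolanda free within 09:30–20:30: 09:45–11:30, 12:45–15:15, 17:45–20:00.
Farrukh ∩ Wyatt: 09:45–12:15, 12:30–14:30, 16:15–17:00, 20:00–20:15.
Farrukh ∩ Wyatt ∩ Sven: 11:00–12:00, 12:30–13:45, 20:00–20:15.
Farrukh ∩ Wyatt ∩ Sven ∩ Yolanda: 11:00–11:30, 12:45–13:45.
Windows ≥ 90 min: (none).

none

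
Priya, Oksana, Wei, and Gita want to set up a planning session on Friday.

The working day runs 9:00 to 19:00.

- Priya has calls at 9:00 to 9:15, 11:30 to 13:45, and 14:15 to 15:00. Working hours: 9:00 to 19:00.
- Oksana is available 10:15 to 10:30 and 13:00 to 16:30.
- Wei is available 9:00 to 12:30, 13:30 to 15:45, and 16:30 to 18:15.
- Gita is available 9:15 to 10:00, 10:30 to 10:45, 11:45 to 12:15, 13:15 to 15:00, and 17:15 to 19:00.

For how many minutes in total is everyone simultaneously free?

Priya free within 09:00–19:00: 09:15–11:30, 13:45–14:15, 15:00–19:00.
Priya ∩ Oksana: 10:15–10:30, 13:45–14:15, 15:00–16:30.
Priya ∩ Oksana ∩ Wei: 10:15–10:30, 13:45–14:15, 15:00–15:45.
Priya ∩ Oksana ∩ Wei ∩ Gita: 13:45–14:15.
Total common minutes: 30.

30 minutes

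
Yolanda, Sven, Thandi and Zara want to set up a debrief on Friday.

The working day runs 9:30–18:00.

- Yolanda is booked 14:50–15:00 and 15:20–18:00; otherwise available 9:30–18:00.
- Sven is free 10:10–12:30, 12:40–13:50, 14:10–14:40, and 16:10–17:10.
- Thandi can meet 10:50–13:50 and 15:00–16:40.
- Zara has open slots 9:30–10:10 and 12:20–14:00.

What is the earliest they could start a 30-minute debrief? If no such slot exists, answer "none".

Yolanda free within 09:30–18:00: 09:30–14:50, 15:00–15:20.
Yolanda ∩ Sven: 10:10–12:30, 12:40–13:50, 14:10–14:40.
Yolanda ∩ Sven ∩ Thandi: 10:50–12:30, 12:40–13:50.
Yolanda ∩ Sven ∩ Thandi ∩ Zara: 12:20–12:30, 12:40–13:50.
Windows ≥ 30 min: 12:40–13:50.
Earliest such window starts at 12:40.

12:40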